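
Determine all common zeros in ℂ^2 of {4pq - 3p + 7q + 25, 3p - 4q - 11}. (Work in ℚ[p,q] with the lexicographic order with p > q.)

{(1, -2), (23/12, -21/16)}

Compute a lex Gröbner basis by Buchberger's algorithm.
f_1 = 4pq - 3p + 7q + 25, LT = pq.
f_2 = 3p - 4q - 11, LT = p.

S(f_1,f_2): lcm = pq. S = -¾p + 4/3q² + 65/12q + 25/4.
  leading term p: subtract (-¼)·f_2 from -¾p + 4/3q² + 65/12q + 25/4 → 4/3q² + 53/12q + 7/2
  leading term q²: no divisor's leading term divides it; move 4/3q² to the remainder.
  leading term q: no divisor's leading term divides it; move 53/12q to the remainder.
  leading term 1: no divisor's leading term divides it; move 7/2 to the remainder.
  remainder 4/3q² + 53/12q + 7/2 ≠ 0; add h_3 = 4/3q² + 53/12q + 7/2 to the basis.

The other S-polynomials (S(f_1,h_3), S(f_2,h_3)) all reduce to 0 modulo the current basis, so we have a Gröbner basis.
Inter-reduce: drop elements whose leading term is divisible by another's, tail-reduce, and make monic.
Reduced Gröbner basis: {p - 4/3q - 11/3, q² + 53/16q + 21/8}.

Since the basis is lex-ordered, q² + 53/16q + 21/8 is univariate in q. Its roots are {-2, -21/16}. Back-substituting each root into the other basis elements fixes the other coordinates.
  q = -2: the earlier basis element becomes p - 1 = 0, giving p = 1 — point (1, -2).
  q = -21/16: the earlier basis element becomes p - 23/12 = 0, giving p = 23/12 — point (23/12, -21/16).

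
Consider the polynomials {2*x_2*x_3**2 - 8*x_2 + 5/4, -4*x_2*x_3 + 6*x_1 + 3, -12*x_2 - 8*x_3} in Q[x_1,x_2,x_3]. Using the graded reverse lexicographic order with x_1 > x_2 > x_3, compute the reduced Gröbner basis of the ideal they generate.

G = {x_1**2 + 25/9*x_1 - 5/27*x_3 + 41/36, x_1*x_3 + 41/18*x_3 + 5/12, x_3**2 + 9/4*x_1 + 9/8, x_2 + 2/3*x_3}

f_1 = 2*x_2*x_3**2 - 8*x_2 + 5/4, LT = x_2*x_3**2.
f_2 = -4*x_2*x_3 + 6*x_1 + 3, LT = x_2*x_3.
f_3 = -12*x_2 - 8*x_3, LT = x_2.

S(f_1,f_2): lcm = x_2*x_3**2. S = 3/2*x_1*x_3 - 4*x_2 + 3/4*x_3 + 5/8.
  leading term x_1*x_3: no divisor's leading term divides it; move 3/2*x_1*x_3 to the remainder.
  leading term x_2: subtract (1/3)·f_3 from -4*x_2 + 3/4*x_3 + 5/8 → 41/12*x_3 + 5/8
  leading term x_3: no divisor's leading term divides it; move 41/12*x_3 to the remainder.
  leading term 1: no divisor's leading term divides it; move 5/8 to the remainder.
  remainder 3/2*x_1*x_3 + 41/12*x_3 + 5/8 ≠ 0; add g_4 = 3/2*x_1*x_3 + 41/12*x_3 + 5/8 to the basis.

S(f_1,f_3): lcm = x_2*x_3**2. S = -2/3*x_3**3 - 4*x_2 + 5/8.
  leading term x_3**3: no divisor's leading term divides it; move -2/3*x_3**3 to the remainder.
  leading term x_2: subtract (1/3)·f_3 from -4*x_2 + 5/8 → 8/3*x_3 + 5/8
  leading term x_3: no divisor's leading term divides it; move 8/3*x_3 to the remainder.
  leading term 1: no divisor's leading term divides it; move 5/8 to the remainder.
  remainder -2/3*x_3**3 + 8/3*x_3 + 5/8 ≠ 0; add g_5 = -2/3*x_3**3 + 8/3*x_3 + 5/8 to the basis.

S(f_2,f_3): lcm = x_2*x_3. S = -2/3*x_3**2 - 3/2*x_1 - 3/4.
  leading term x_3**2: no divisor's leading term divides it; move -2/3*x_3**2 to the remainder.
  leading term x_1: no divisor's leading term divides it; move -3/2*x_1 to the remainder.
  leading term 1: no divisor's leading term divides it; move -3/4 to the remainder.
  remainder -2/3*x_3**2 - 3/2*x_1 - 3/4 ≠ 0; add g_6 = -2/3*x_3**2 - 3/2*x_1 - 3/4 to the basis.

S(f_2,g_4): lcm = x_1*x_2*x_3. S = -3/2*x_1**2 - 41/18*x_2*x_3 - 3/4*x_1 - 5/12*x_2.
  leading term x_1**2: no divisor's leading term divides it; move -3/2*x_1**2 to the remainder.
  leading term x_2*x_3: subtract (41/72)·f_2 from -41/18*x_2*x_3 - 3/4*x_1 - 5/12*x_2 → -25/6*x_1 - 5/12*x_2 - 41/24
  leading term x_1: no divisor's leading term divides it; move -25/6*x_1 to the remainder.
  leading term x_2: subtract (5/144)·f_3 from -5/12*x_2 - 41/24 → 5/18*x_3 - 41/24
  leading term x_3: no divisor's leading term divides it; move 5/18*x_3 to the remainder.
  leading term 1: no divisor's leading term divides it; move -41/24 to the remainder.
  remainder -3/2*x_1**2 - 25/6*x_1 + 5/18*x_3 - 41/24 ≠ 0; add g_7 = -3/2*x_1**2 - 25/6*x_1 + 5/18*x_3 - 41/24 to the basis.

The other S-polynomials (S(f_1,g_4), S(f_3,g_4), S(f_1,g_5), S(f_2,g_5), S(f_3,g_5), S(g_4,g_5), S(f_1,g_6), S(f_2,g_6), S(f_3,g_6), S(g_4,g_6), S(g_5,g_6), S(f_1,g_7), S(f_2,g_7), S(f_3,g_7), S(g_4,g_7), S(g_5,g_7), S(g_6,g_7)) all reduce to 0 modulo the current basis, so we have a Gröbner basis.
Inter-reduce: drop elements whose leading term is divisible by another's, tail-reduce, and make monic.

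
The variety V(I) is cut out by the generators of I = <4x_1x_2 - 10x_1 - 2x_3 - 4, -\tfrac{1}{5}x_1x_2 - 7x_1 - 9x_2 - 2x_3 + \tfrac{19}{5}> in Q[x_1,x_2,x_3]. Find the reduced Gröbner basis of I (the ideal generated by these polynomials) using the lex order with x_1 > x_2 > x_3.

G = {x_1 + \tfrac{6}{5}x_2 + \tfrac{7}{25}x_3 - \tfrac{12}{25}, x_2^{2} + \tfrac{7}{30}x_2x_3 - \tfrac{29}{10}x_2 - \tfrac{1}{6}x_3 + \tfrac{11}{6}}

f_1 = 4x_1x_2 - 10x_1 - 2x_3 - 4, LT = x_1x_2.
f_2 = -\tfrac{1}{5}x_1x_2 - 7x_1 - 9x_2 - 2x_3 + \tfrac{19}{5}, LT = x_1x_2.

S(f_1,f_2): lcm = x_1x_2. S = -\tfrac{75}{2}x_1 - 45x_2 - \tfrac{21}{2}x_3 + 18.
  leading term x_1: no divisor's leading term divides it; move -\tfrac{75}{2}x_1 to the remainder.
  leading term x_2: no divisor's leading term divides it; move -45x_2 to the remainder.
  leading term x_3: no divisor's leading term divides it; move -\tfrac{21}{2}x_3 to the remainder.
  leading term 1: no divisor's leading term divides it; move 18 to the remainder.
  remainder -\tfrac{75}{2}x_1 - 45x_2 - \tfrac{21}{2}x_3 + 18 ≠ 0; add g_3 = -\tfrac{75}{2}x_1 - 45x_2 - \tfrac{21}{2}x_3 + 18 to the basis.

S(f_1,g_3): lcm = x_1x_2. S = -\tfrac{5}{2}x_1 - \tfrac{6}{5}x_2^{2} - \tfrac{7}{25}x_2x_3 + \tfrac{12}{25}x_2 - \tfrac{1}{2}x_3 - 1.
  leading term x_1: subtract (\tfrac{1}{15})·g_3 from -\tfrac{5}{2}x_1 - \tfrac{6}{5}x_2^{2} - \tfrac{7}{25}x_2x_3 + \tfrac{12}{25}x_2 - \tfrac{1}{2}x_3 - 1 → -\tfrac{6}{5}x_2^{2} - \tfrac{7}{25}x_2x_3 + \tfrac{87}{25}x_2 + \tfrac{1}{5}x_3 - \tfrac{11}{5}
  leading term x_2^{2}: no divisor's leading term divides it; move -\tfrac{6}{5}x_2^{2} to the remainder.
  leading term x_2x_3: no divisor's leading term divides it; move -\tfrac{7}{25}x_2x_3 to the remainder.
  leading term x_2: no divisor's leading term divides it; move \tfrac{87}{25}x_2 to the remainder.
  leading term x_3: no divisor's leading term divides it; move \tfrac{1}{5}x_3 to the remainder.
  leading term 1: no divisor's leading term divides it; move -\tfrac{11}{5} to the remainder.
  remainder -\tfrac{6}{5}x_2^{2} - \tfrac{7}{25}x_2x_3 + \tfrac{87}{25}x_2 + \tfrac{1}{5}x_3 - \tfrac{11}{5} ≠ 0; add g_4 = -\tfrac{6}{5}x_2^{2} - \tfrac{7}{25}x_2x_3 + \tfrac{87}{25}x_2 + \tfrac{1}{5}x_3 - \tfrac{11}{5} to the basis.

The other S-polynomials (S(f_2,g_3), S(f_1,g_4), S(f_2,g_4), S(g_3,g_4)) all reduce to 0 modulo the current basis, so we have a Gröbner basis.
Inter-reduce: drop elements whose leading term is divisible by another's, tail-reduce, and make monic.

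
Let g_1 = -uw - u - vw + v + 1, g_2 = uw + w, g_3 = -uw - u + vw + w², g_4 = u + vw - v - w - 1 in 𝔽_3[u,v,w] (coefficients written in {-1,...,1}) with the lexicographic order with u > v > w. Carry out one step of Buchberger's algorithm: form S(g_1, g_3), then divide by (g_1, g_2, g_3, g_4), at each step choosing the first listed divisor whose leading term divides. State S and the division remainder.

S(g_1, g_3) = -vw - v + w² - 1; remainder on division = -vw - v + w² - 1.

lcm(LM(g_1), LM(g_3)) = uw.
S = (lcm/LT(g_1))·g_1 − (lcm/LT(g_3))·g_3 = -vw - v + w² - 1.
Reduce S modulo (g_1, g_2, g_3, g_4) in that order:
  leading term vw: no divisor's leading term divides it; move -vw to the remainder.
  leading term v: no divisor's leading term divides it; move -v to the remainder.
  leading term w²: no divisor's leading term divides it; move w² to the remainder.
  leading term 1: no divisor's leading term divides it; move -1 to the remainder.
The remainder -vw - v + w² - 1 is nonzero, so it would be added as the next basis element.
This is the inner loop of Buchberger's algorithm — each nonzero remainder becomes a new basis element.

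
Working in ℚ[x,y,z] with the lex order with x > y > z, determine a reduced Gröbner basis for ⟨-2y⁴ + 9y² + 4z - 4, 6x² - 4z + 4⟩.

G = {x² - ⅔z + ⅔, y⁴ - 9/2y² - 2z + 2}

f_1 = -2y⁴ + 9y² + 4z - 4, LT = y⁴.
f_2 = 6x² - 4z + 4, LT = x².

The S-polynomials (S(f_1,f_2)) all reduce to 0 modulo the current basis, so we have a Gröbner basis.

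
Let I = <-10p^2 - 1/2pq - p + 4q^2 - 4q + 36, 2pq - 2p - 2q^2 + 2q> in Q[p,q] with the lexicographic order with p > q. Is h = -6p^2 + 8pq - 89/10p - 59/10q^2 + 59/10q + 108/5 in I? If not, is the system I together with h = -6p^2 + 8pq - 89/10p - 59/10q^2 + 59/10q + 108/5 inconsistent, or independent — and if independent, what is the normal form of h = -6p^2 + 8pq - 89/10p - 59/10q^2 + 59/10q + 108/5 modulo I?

-6p^2 + 8pq - 89/10p - 59/10q^2 + 59/10q + 108/5 lies in I (it reduces to 0).

First compute the reduced Gröbner basis of I by Buchberger's algorithm.
f_1 = -10p^2 - 1/2pq - p + 4q^2 - 4q + 36, LT = p^2.
f_2 = 2pq - 2p - 2q^2 + 2q, LT = pq.

S(f_1,f_2): lcm = p^2q. S = p^2 + 21/20pq^2 - 9/10pq - 2/5q^3 + 2/5q^2 - 18/5q.
  reduce S modulo (f_1, f_2):
  remainder 13/20q^3 - 3/20q^2 - 41/10q + 18/5 ≠ 0; add k_3 = 13/20q^3 - 3/20q^2 - 41/10q + 18/5 to the basis.

The other S-polynomials (S(f_1,k_3), S(f_2,k_3)) all reduce to 0 modulo the current basis, so we have a Gröbner basis.
Inter-reduce: drop elements whose leading term is divisible by another's, tail-reduce, and make monic.
Reduced Gröbner basis: {p^2 + 3/20p - 7/20q^2 + 7/20q - 18/5, pq - p - q^2 + q, q^3 - 3/13q^2 - 82/13q + 72/13}.
Label its elements g_1 = p^2 + 3/20p - 7/20q^2 + 7/20q - 18/5, g_2 = pq - p - q^2 + q, g_3 = q^3 - 3/13q^2 - 82/13q + 72/13.

Reduce h = -6p^2 + 8pq - 89/10p - 59/10q^2 + 59/10q + 108/5 modulo G:
  leading term p^2: subtract (-6)·g_1 from -6p^2 + 8pq - 89/10p - 59/10q^2 + 59/10q + 108/5 → 8pq - 8p - 8q^2 + 8q
  leading term pq: subtract (8)·g_2 from 8pq - 8p - 8q^2 + 8q → 0
  normal form = 0.
Since the normal form is 0, h ∈ I.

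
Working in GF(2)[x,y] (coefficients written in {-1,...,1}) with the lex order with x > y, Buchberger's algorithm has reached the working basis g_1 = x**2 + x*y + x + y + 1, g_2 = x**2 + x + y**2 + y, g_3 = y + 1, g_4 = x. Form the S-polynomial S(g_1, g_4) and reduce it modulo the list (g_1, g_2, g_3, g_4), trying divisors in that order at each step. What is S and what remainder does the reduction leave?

lcm(LM(g_1), LM(g_4)) = x**2.
S = (lcm/LT(g_1))·g_1 − (lcm/LT(g_4))·g_4 = x*y + x + y + 1.
Reduce S modulo (g_1, g_2, g_3, g_4) in that order:
  leading term x*y: subtract (x)·g_3 from x*y + x + y + 1 → y + 1
  leading term y: subtract (1)·g_3 from y + 1 → 0
The remainder is 0, so this S-polynomial contributes no new basis element.

S(g_1, g_4) = x*y + x + y + 1; remainder on division = 0.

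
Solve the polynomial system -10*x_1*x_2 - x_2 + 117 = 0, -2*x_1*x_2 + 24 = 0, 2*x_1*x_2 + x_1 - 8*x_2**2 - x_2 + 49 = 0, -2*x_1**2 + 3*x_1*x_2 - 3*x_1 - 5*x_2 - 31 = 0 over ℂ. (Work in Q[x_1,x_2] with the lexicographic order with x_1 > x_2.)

{(-4, -3)}

Compute a lex Gröbner basis by Buchberger's algorithm.
f_1 = -10*x_1*x_2 - x_2 + 117, LT = x_1*x_2.
f_2 = -2*x_1*x_2 + 24, LT = x_1*x_2.
f_3 = 2*x_1*x_2 + x_1 - 8*x_2**2 - x_2 + 49, LT = x_1*x_2.
f_4 = -2*x_1**2 + 3*x_1*x_2 - 3*x_1 - 5*x_2 - 31, LT = x_1**2.

S(f_1,f_2): lcm = x_1*x_2. S = 1/10*x_2 + 3/10.
  leading term x_2: no divisor's leading term divides it; move 1/10*x_2 to the remainder.
  leading term 1: no divisor's leading term divides it; move 3/10 to the remainder.
  remainder 1/10*x_2 + 3/10 ≠ 0; add h_5 = 1/10*x_2 + 3/10 to the basis.

S(f_1,f_3): lcm = x_1*x_2. S = -1/2*x_1 + 4*x_2**2 + 3/5*x_2 - 181/5.
  leading term x_1: no divisor's leading term divides it; move -1/2*x_1 to the remainder.
  leading term x_2**2: subtract (40*x_2)·h_5 from 4*x_2**2 + 3/5*x_2 - 181/5 → -57/5*x_2 - 181/5
  leading term x_2: subtract (-114)·h_5 from -57/5*x_2 - 181/5 → -2
  leading term 1: no divisor's leading term divides it; move -2 to the remainder.
  remainder -1/2*x_1 - 2 ≠ 0; add h_6 = -1/2*x_1 - 2 to the basis.

The other S-polynomials (S(f_1,f_4), S(f_2,f_3), S(f_2,f_4), S(f_3,f_4), S(f_1,h_5), S(f_2,h_5), S(f_3,h_5), S(f_4,h_5), S(f_1,h_6), S(f_2,h_6), S(f_3,h_6), S(f_4,h_6), S(h_5,h_6)) all reduce to 0 modulo the current basis, so we have a Gröbner basis.
Inter-reduce: drop elements whose leading term is divisible by another's, tail-reduce, and make monic.
Reduced Gröbner basis: {x_1 + 4, x_2 + 3}.

Elimination: the polynomial x_2 + 3 lies in the elimination ideal for x_2, so x_2 ∈ {-3}. For each such x_2, the remaining basis elements (now univariate) give the rest of the solution.
  x_2 = -3: the earlier basis element becomes x_1 + 4 = 0, giving x_1 = -4 — point (-4, -3).
Substituting each solution back into the original system confirms all equations vanish.
A lex Gröbner basis triangularizes the system, enabling back-substitution.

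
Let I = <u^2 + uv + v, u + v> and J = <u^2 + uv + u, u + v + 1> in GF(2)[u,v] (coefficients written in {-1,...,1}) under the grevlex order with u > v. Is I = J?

No, the ideals differ.

Equality of ideals is decidable: compute both reduced Gröbner bases (unique for the ordering) and check whether they agree.
Buchberger on the first generating set:
f_1 = u^2 + uv + v, LT = u^2.
f_2 = u + v, LT = u.

S(f_1,f_2): lcm = u^2. S = v.
  reduce S modulo (f_1, f_2):
  remainder v ≠ 0; add g_3 = v to the basis.

The other S-polynomials (S(f_1,g_3), S(f_2,g_3)) all reduce to 0 modulo the current basis, so we have a Gröbner basis.
Inter-reduce: drop elements whose leading term is divisible by another's, tail-reduce, and make monic.
Reduced Gröbner basis: {u, v}.

Buchberger on the second generating set:
h_1 = u^2 + uv + u, LT = u^2.
h_2 = u + v + 1, LT = u.

The S-polynomials (S(h_1,h_2)) all reduce to 0 modulo the current basis, so we have a Gröbner basis.
Inter-reduce: drop elements whose leading term is divisible by another's, tail-reduce, and make monic.
Reduced Gröbner basis: {u + v + 1}.

These differ, so the ideals are not equal.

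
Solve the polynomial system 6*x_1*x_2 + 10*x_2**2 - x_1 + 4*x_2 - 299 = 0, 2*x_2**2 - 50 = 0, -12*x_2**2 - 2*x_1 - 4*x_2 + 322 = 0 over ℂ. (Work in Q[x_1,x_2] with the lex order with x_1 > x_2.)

Compute a lex Gröbner basis by Buchberger's algorithm.
f_1 = 6*x_1*x_2 - x_1 + 10*x_2**2 + 4*x_2 - 299, LT = x_1*x_2.
f_2 = 2*x_2**2 - 50, LT = x_2**2.
f_3 = -2*x_1 - 12*x_2**2 - 4*x_2 + 322, LT = x_1.

S(f_1,f_2): lcm = x_1*x_2**2. S = -1/6*x_1*x_2 + 25*x_1 + 5/3*x_2**3 + 2/3*x_2**2 - 299/6*x_2.
  leading term x_1*x_2: subtract (-1/36)·f_1 from -1/6*x_1*x_2 + 25*x_1 + 5/3*x_2**3 + 2/3*x_2**2 - 299/6*x_2 → 899/36*x_1 + 5/3*x_2**3 + 17/18*x_2**2 - 895/18*x_2 - 299/36
  leading term x_1: subtract (-899/72)·f_3 from 899/36*x_1 + 5/3*x_2**3 + 17/18*x_2**2 - 895/18*x_2 - 299/36 → 5/3*x_2**3 - 1340/9*x_2**2 - 299/3*x_2 + 36110/9
  leading term x_2**3: subtract (5/6*x_2)·f_2 from 5/3*x_2**3 - 1340/9*x_2**2 - 299/3*x_2 + 36110/9 → -1340/9*x_2**2 - 58*x_2 + 36110/9
  leading term x_2**2: subtract (-670/9)·f_2 from -1340/9*x_2**2 - 58*x_2 + 36110/9 → -58*x_2 + 290
  leading term x_2: no divisor's leading term divides it; move -58*x_2 to the remainder.
  leading term 1: no divisor's leading term divides it; move 290 to the remainder.
  remainder -58*x_2 + 290 ≠ 0; add h_4 = -58*x_2 + 290 to the basis.

The other S-polynomials (S(f_1,f_3), S(f_2,f_3), S(f_1,h_4), S(f_2,h_4), S(f_3,h_4)) all reduce to 0 modulo the current basis, so we have a Gröbner basis.
Inter-reduce: drop elements whose leading term is divisible by another's, tail-reduce, and make monic.
Reduced Gröbner basis: {x_1 - 1, x_2 - 5}.

Since the basis is lex-ordered, x_2 - 5 is univariate in x_2. Its roots are {5}. Back-substituting each root into the other basis elements fixes the other coordinates.
  x_2 = 5: the earlier basis element becomes x_1 - 1 = 0, giving x_1 = 1 — point (1, 5).
Each listed point satisfies every original equation (direct substitution).

{(1, 5)}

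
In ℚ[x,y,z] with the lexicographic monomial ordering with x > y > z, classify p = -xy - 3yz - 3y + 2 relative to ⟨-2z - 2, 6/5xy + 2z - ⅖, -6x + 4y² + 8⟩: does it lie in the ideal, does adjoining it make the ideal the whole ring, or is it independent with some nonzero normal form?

-xy - 3yz - 3y + 2 lies in I (it reduces to 0).

First compute the reduced Gröbner basis of I by Buchberger's algorithm.
f_1 = -2z - 2, LT = z.
f_2 = 6/5xy + 2z - ⅖, LT = xy.
f_3 = -6x + 4y² + 8, LT = x.

S(f_2,f_3): lcm = xy. S = ⅔y³ + 4/3y + 5/3z - ⅓.
  leading term y³: no divisor's leading term divides it; move ⅔y³ to the remainder.
  leading term y: no divisor's leading term divides it; move 4/3y to the remainder.
  leading term z: subtract (-⅚)·f_1 from 5/3z - ⅓ → -2
  leading term 1: no divisor's leading term divides it; move -2 to the remainder.
  remainder ⅔y³ + 4/3y - 2 ≠ 0; add h_4 = ⅔y³ + 4/3y - 2 to the basis.

The other S-polynomials (S(f_1,f_2), S(f_1,f_3), S(f_1,h_4), S(f_2,h_4), S(f_3,h_4)) all reduce to 0 modulo the current basis, so we have a Gröbner basis.
Inter-reduce: drop elements whose leading term is divisible by another's, tail-reduce, and make monic.
Reduced Gröbner basis: {x - ⅔y² - 4/3, y³ + 2y - 3, z + 1}.
Label its elements g_1 = x - ⅔y² - 4/3, g_2 = y³ + 2y - 3, g_3 = z + 1.

Reduce p = -xy - 3yz - 3y + 2 modulo G:
  leading term xy: subtract (-y)·g_1 from -xy - 3yz - 3y + 2 → -⅔y³ - 3yz - 13/3y + 2
  leading term y³: subtract (-⅔)·g_2 from -⅔y³ - 3yz - 13/3y + 2 → -3yz - 3y
  leading term yz: subtract (-3y)·g_3 from -3yz - 3y → 0
  normal form = 0.
Since the normal form is 0, p ∈ I.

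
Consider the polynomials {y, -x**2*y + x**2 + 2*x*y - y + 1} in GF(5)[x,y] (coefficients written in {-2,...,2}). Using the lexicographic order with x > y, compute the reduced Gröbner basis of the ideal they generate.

f_1 = y, LT = y.
f_2 = -x**2*y + x**2 + 2*x*y - y + 1, LT = x**2*y.

S(f_1,f_2): lcm = x**2*y. S = x**2 + 2*x*y - y + 1.
  leading term x**2: no divisor's leading term divides it; move x**2 to the remainder.
  leading term x*y: subtract (2*x)·f_1 from 2*x*y - y + 1 → -y + 1
  leading term y: subtract (-1)·f_1 from -y + 1 → 1
  leading term 1: no divisor's leading term divides it; move 1 to the remainder.
  remainder x**2 + 1 ≠ 0; add g_3 = x**2 + 1 to the basis.

The other S-polynomials (S(f_1,g_3), S(f_2,g_3)) all reduce to 0 modulo the current basis, so we have a Gröbner basis.
Inter-reduce: drop elements whose leading term is divisible by another's, tail-reduce, and make monic.

G = {x**2 + 1, y}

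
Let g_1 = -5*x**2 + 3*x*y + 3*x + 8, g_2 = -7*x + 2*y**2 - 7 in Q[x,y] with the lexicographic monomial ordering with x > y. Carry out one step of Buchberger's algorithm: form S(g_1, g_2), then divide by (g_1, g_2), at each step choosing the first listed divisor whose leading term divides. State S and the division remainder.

S(g_1, g_2) = 2/7*x*y**2 - 3/5*x*y - 8/5*x - 8/5; remainder on division = 4/49*y**4 - 6/35*y**3 - 26/35*y**2 + 3/5*y.

lcm(LM(g_1), LM(g_2)) = x**2.
S = (lcm/LT(g_1))·g_1 − (lcm/LT(g_2))·g_2 = 2/7*x*y**2 - 3/5*x*y - 8/5*x - 8/5.
Reduce S modulo (g_1, g_2) in that order:
  leading term x*y**2: subtract (-2/49*y**2)·g_2 from 2/7*x*y**2 - 3/5*x*y - 8/5*x - 8/5 → -3/5*x*y - 8/5*x + 4/49*y**4 - 2/7*y**2 - 8/5
  leading term x*y: subtract (3/35*y)·g_2 from -3/5*x*y - 8/5*x + 4/49*y**4 - 2/7*y**2 - 8/5 → -8/5*x + 4/49*y**4 - 6/35*y**3 - 2/7*y**2 + 3/5*y - 8/5
  leading term x: subtract (8/35)·g_2 from -8/5*x + 4/49*y**4 - 6/35*y**3 - 2/7*y**2 + 3/5*y - 8/5 → 4/49*y**4 - 6/35*y**3 - 26/35*y**2 + 3/5*y
  leading term y**4: no divisor's leading term divides it; move 4/49*y**4 to the remainder.
  leading term y**3: no divisor's leading term divides it; move -6/35*y**3 to the remainder.
  leading term y**2: no divisor's leading term divides it; move -26/35*y**2 to the remainder.
  leading term y: no divisor's leading term divides it; move 3/5*y to the remainder.
The remainder 4/49*y**4 - 6/35*y**3 - 26/35*y**2 + 3/5*y is nonzero, so it would be added as the next basis element.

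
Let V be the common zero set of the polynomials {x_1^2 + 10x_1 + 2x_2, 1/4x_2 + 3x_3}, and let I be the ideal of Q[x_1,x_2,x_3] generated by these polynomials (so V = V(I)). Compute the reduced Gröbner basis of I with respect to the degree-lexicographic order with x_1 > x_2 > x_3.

f_1 = x_1^2 + 10x_1 + 2x_2, LT = x_1^2.
f_2 = 1/4x_2 + 3x_3, LT = x_2.

The S-polynomials (S(f_1,f_2)) all reduce to 0 modulo the current basis, so we have a Gröbner basis.

G = {x_1^2 + 10x_1 - 24x_3, x_2 + 12x_3}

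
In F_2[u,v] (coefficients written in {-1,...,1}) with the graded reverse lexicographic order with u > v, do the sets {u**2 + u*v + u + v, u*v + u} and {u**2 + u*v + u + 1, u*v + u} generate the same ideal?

No, the ideals differ.

Since reduced Gröbner bases are canonical representatives of ideals under a given ordering, it suffices to compute and compare them.
Buchberger on the first generating set:
f_1 = u**2 + u*v + u + v, LT = u**2.
f_2 = u*v + u, LT = u*v.

S(f_1,f_2): lcm = u**2*v. S = u*v**2 + u**2 + u*v + v**2.
  reduce S modulo (f_1, f_2):
  remainder v**2 + v ≠ 0; add g_3 = v**2 + v to the basis.

The other S-polynomials (S(f_1,g_3), S(f_2,g_3)) all reduce to 0 modulo the current basis, so we have a Gröbner basis.
Inter-reduce: drop elements whose leading term is divisible by another's, tail-reduce, and make monic.
Reduced Gröbner basis: {u**2 + v, u*v + u, v**2 + v}.

Buchberger on the second generating set:
h_1 = u**2 + u*v + u + 1, LT = u**2.
h_2 = u*v + u, LT = u*v.

S(h_1,h_2): lcm = u**2*v. S = u*v**2 + u**2 + u*v + v.
  reduce S modulo (h_1, h_2):
  remainder v + 1 ≠ 0; add k_3 = v + 1 to the basis.

The other S-polynomials (S(h_1,k_3), S(h_2,k_3)) all reduce to 0 modulo the current basis, so we have a Gröbner basis.
Inter-reduce: drop elements whose leading term is divisible by another's, tail-reduce, and make monic.
Reduced Gröbner basis: {u**2 + 1, v + 1}.

Since the reduced bases disagree, the two ideals are not the same.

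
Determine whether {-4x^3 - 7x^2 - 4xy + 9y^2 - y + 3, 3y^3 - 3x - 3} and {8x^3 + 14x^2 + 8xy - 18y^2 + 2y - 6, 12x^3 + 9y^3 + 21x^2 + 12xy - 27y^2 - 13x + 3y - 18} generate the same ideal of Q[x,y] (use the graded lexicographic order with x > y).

No, the ideals differ.

Two ideals are equal iff their reduced Gröbner bases coincide (the reduced basis is unique for a fixed ordering).
Buchberger on the first generating set:
f_1 = -4x^3 - 7x^2 - 4xy + 9y^2 - y + 3, LT = x^3.
f_2 = 3y^3 - 3x - 3, LT = y^3.

The S-polynomials (S(f_1,f_2)) all reduce to 0 modulo the current basis, so we have a Gröbner basis.
Inter-reduce: drop elements whose leading term is divisible by another's, tail-reduce, and make monic.
Reduced Gröbner basis: {x^3 + 7/4x^2 + xy - 9/4y^2 + 1/4y - 3/4, y^3 - x - 1}.

Buchberger on the second generating set:
h_1 = 8x^3 + 14x^2 + 8xy - 18y^2 + 2y - 6, LT = x^3.
h_2 = 12x^3 + 9y^3 + 21x^2 + 12xy - 27y^2 - 13x + 3y - 18, LT = x^3.

S(h_1,h_2): lcm = x^3. S = -3/4y^3 + 13/12x + 3/4.
  leading term y^3: no divisor's leading term divides it; move -3/4y^3 to the remainder.
  leading term x: no divisor's leading term divides it; move 13/12x to the remainder.
  leading term 1: no divisor's leading term divides it; move 3/4 to the remainder.
  remainder -3/4y^3 + 13/12x + 3/4 ≠ 0; add k_3 = -3/4y^3 + 13/12x + 3/4 to the basis.

The other S-polynomials (S(h_1,k_3), S(h_2,k_3)) all reduce to 0 modulo the current basis, so we have a Gröbner basis.
Inter-reduce: drop elements whose leading term is divisible by another's, tail-reduce, and make monic.
Reduced Gröbner basis: {x^3 + 7/4x^2 + xy - 9/4y^2 + 1/4y - 3/4, y^3 - 13/9x - 1}.

The bases are distinct; the ideals are different.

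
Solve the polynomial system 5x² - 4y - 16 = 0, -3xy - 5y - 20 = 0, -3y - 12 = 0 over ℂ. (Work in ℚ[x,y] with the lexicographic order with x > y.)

{(0, -4)}

Compute a lex Gröbner basis by Buchberger's algorithm.
f_1 = 5x² - 4y - 16, LT = x².
f_2 = -3xy - 5y - 20, LT = xy.
f_3 = -3y - 12, LT = y.

S(f_1,f_2): lcm = x²y. S = -5/3xy - 20/3x - ⅘y² - 16/5y.
  leading term xy: subtract (5/9)·f_2 from -5/3xy - 20/3x - ⅘y² - 16/5y → -20/3x - ⅘y² - 19/45y + 100/9
  leading term x: no divisor's leading term divides it; move -20/3x to the remainder.
  leading term y²: subtract (4/15y)·f_3 from -⅘y² - 19/45y + 100/9 → 25/9y + 100/9
  leading term y: subtract (-25/27)·f_3 from 25/9y + 100/9 → 0
  remainder -20/3x ≠ 0; add h_4 = -20/3x to the basis.

S(f_1,f_3): leading monomials are coprime, so the S-polynomial reduces to 0 (Buchberger's first criterion).
S(f_2,f_3): lcm = xy. S = -4x + 5/3y + 20/3.
  leading term x: subtract (⅗)·h_4 from -4x + 5/3y + 20/3 → 5/3y + 20/3
  leading term y: subtract (-5/9)·f_3 from 5/3y + 20/3 → 0
  remainder 0.

S(f_1,h_4): lcm = x². S = -⅘y - 16/5.
  leading term y: subtract (4/15)·f_3 from -⅘y - 16/5 → 0
  remainder 0.

S(f_2,h_4): lcm = xy. S = 5/3y + 20/3.
  leading term y: subtract (-5/9)·f_3 from 5/3y + 20/3 → 0
  remainder 0.

S(f_3,h_4): leading monomials are coprime, so the S-polynomial reduces to 0 (Buchberger's first criterion).
Every S-polynomial of the final basis reduces to 0, so we have a Gröbner basis.
Inter-reduce: drop elements whose leading term is divisible by another's, tail-reduce, and make monic.
Reduced Gröbner basis: {x, y + 4}.

From the last basis element, y + 4 = 0, so y takes values in {-4}. Each choice, substituted upward through the basis, yields the corresponding point(s) of the solution set.
  y = -4: the earlier basis element becomes x = 0, giving x = 0 — point (0, -4).
Check: every point annihilates each of the original generators.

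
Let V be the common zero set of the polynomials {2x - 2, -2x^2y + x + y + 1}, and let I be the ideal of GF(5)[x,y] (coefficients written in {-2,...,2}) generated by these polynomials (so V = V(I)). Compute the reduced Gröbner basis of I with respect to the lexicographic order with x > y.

G = {x - 1, y - 2}

f_1 = 2x - 2, LT = x.
f_2 = -2x^2y + x + y + 1, LT = x^2y.

S(f_1,f_2): lcm = x^2y. S = -xy - 2x - 2y - 2.
  leading term xy: subtract (2y)·f_1 from -xy - 2x - 2y - 2 → -2x + 2y - 2
  leading term x: subtract (-1)·f_1 from -2x + 2y - 2 → 2y + 1
  leading term y: no divisor's leading term divides it; move 2y to the remainder.
  leading term 1: no divisor's leading term divides it; move 1 to the remainder.
  remainder 2y + 1 ≠ 0; add g_3 = 2y + 1 to the basis.

The other S-polynomials (S(f_1,g_3), S(f_2,g_3)) all reduce to 0 modulo the current basis, so we have a Gröbner basis.
Inter-reduce: drop elements whose leading term is divisible by another's, tail-reduce, and make monic.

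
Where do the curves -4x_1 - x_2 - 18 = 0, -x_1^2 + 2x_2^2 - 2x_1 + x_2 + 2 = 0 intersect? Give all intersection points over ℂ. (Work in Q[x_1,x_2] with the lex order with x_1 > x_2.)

Compute a lex Gröbner basis by Buchberger's algorithm.
f_1 = -4x_1 - x_2 - 18, LT = x_1.
f_2 = -x_1^2 - 2x_1 + 2x_2^2 + x_2 + 2, LT = x_1^2.

S(f_1,f_2): lcm = x_1^2. S = 1/4x_1x_2 + 5/2x_1 + 2x_2^2 + x_2 + 2.
  reduce S modulo (f_1, f_2):
  remainder 31/16x_2^2 - 3/4x_2 - 37/4 ≠ 0; add h_3 = 31/16x_2^2 - 3/4x_2 - 37/4 to the basis.

The other S-polynomials (S(f_1,h_3), S(f_2,h_3)) all reduce to 0 modulo the current basis, so we have a Gröbner basis.
Inter-reduce: drop elements whose leading term is divisible by another's, tail-reduce, and make monic.
Reduced Gröbner basis: {x_1 + 1/4x_2 + 9/2, x_2^2 - 12/31x_2 - 148/31}.

From the last basis element, x_2^2 - 12/31x_2 - 148/31 = 0, so x_2 takes values in {-2, 74/31}. Each choice, substituted upward through the basis, yields the corresponding point(s) of the solution set.
  x_2 = -2: the earlier basis element becomes x_1 + 4 = 0, giving x_1 = -4 — point (-4, -2).
  x_2 = 74/31: the earlier basis element becomes x_1 + 158/31 = 0, giving x_1 = -158/31 — point (-158/31, 74/31).

{(-4, -2), (-158/31, 74/31)}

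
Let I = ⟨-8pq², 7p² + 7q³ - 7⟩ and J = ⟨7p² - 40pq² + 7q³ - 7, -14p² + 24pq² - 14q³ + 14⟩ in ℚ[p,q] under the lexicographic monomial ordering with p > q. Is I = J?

Two ideals are equal iff their reduced Gröbner bases coincide (the reduced basis is unique for a fixed ordering).
Buchberger on the first generating set:
f_1 = -8pq², LT = pq².
f_2 = 7p² + 7q³ - 7, LT = p².

S(f_1,f_2): lcm = p²q². S = -q⁵ + q².
  leading term q⁵: no divisor's leading term divides it; move -q⁵ to the remainder.
  leading term q²: no divisor's leading term divides it; move q² to the remainder.
  remainder -q⁵ + q² ≠ 0; add g_3 = -q⁵ + q² to the basis.

The other S-polynomials (S(f_1,g_3), S(f_2,g_3)) all reduce to 0 modulo the current basis, so we have a Gröbner basis.
Inter-reduce: drop elements whose leading term is divisible by another's, tail-reduce, and make monic.
Reduced Gröbner basis: {p² + q³ - 1, pq², q⁵ - q²}.

Buchberger on the second generating set:
h_1 = 7p² - 40pq² + 7q³ - 7, LT = p².
h_2 = -14p² + 24pq² - 14q³ + 14, LT = p².

S(h_1,h_2): lcm = p². S = -4pq².
  leading term pq²: no divisor's leading term divides it; move -4pq² to the remainder.
  remainder -4pq² ≠ 0; add k_3 = -4pq² to the basis.

S(h_1,k_3): lcm = p²q². S = -40/7pq⁴ + q⁵ - q².
  leading term pq⁴: subtract (10/7q²)·k_3 from -40/7pq⁴ + q⁵ - q² → q⁵ - q²
  leading term q⁵: no divisor's leading term divides it; move q⁵ to the remainder.
  leading term q²: no divisor's leading term divides it; move -q² to the remainder.
  remainder q⁵ - q² ≠ 0; add k_4 = q⁵ - q² to the basis.

The other S-polynomials (S(h_2,k_3), S(h_1,k_4), S(h_2,k_4), S(k_3,k_4)) all reduce to 0 modulo the current basis, so we have a Gröbner basis.
Inter-reduce: drop elements whose leading term is divisible by another's, tail-reduce, and make monic.
Reduced Gröbner basis: {p² + q³ - 1, pq², q⁵ - q²}.

Same reduced basis, so the two generating sets span the same ideal.

Yes, the ideals are equal.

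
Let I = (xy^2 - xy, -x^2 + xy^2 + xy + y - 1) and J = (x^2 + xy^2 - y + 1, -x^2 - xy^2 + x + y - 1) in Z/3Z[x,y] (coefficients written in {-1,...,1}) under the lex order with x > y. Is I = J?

Two ideals are equal iff their reduced Gröbner bases coincide (the reduced basis is unique for a fixed ordering).
Buchberger on the first generating set:
f_1 = xy^2 - xy, LT = xy^2.
f_2 = -x^2 + xy^2 + xy + y - 1, LT = x^2.

S(f_1,f_2): lcm = x^2y^2. S = -x^2y + xy^4 + xy^3 + y^3 - y^2.
  leading term x^2y: subtract (y)·f_2 from -x^2y + xy^4 + xy^3 + y^3 - y^2 → xy^4 - xy^2 + y^3 + y^2 + y
  leading term xy^4: subtract (y^2)·f_1 from xy^4 - xy^2 + y^3 + y^2 + y → xy^3 - xy^2 + y^3 + y^2 + y
  leading term xy^3: subtract (y)·f_1 from xy^3 - xy^2 + y^3 + y^2 + y → y^3 + y^2 + y
  leading term y^3: no divisor's leading term divides it; move y^3 to the remainder.
  leading term y^2: no divisor's leading term divides it; move y^2 to the remainder.
  leading term y: no divisor's leading term divides it; move y to the remainder.
  remainder y^3 + y^2 + y ≠ 0; add g_3 = y^3 + y^2 + y to the basis.

The other S-polynomials (S(f_1,g_3), S(f_2,g_3)) all reduce to 0 modulo the current basis, so we have a Gröbner basis.
Inter-reduce: drop elements whose leading term is divisible by another's, tail-reduce, and make monic.
Reduced Gröbner basis: {x^2 + xy - y + 1, xy^2 - xy, y^3 + y^2 + y}.

Buchberger on the second generating set:
h_1 = x^2 + xy^2 - y + 1, LT = x^2.
h_2 = -x^2 - xy^2 + x + y - 1, LT = x^2.

S(h_1,h_2): lcm = x^2. S = x.
  leading term x: no divisor's leading term divides it; move x to the remainder.
  remainder x ≠ 0; add k_3 = x to the basis.

S(h_1,k_3): lcm = x^2. S = xy^2 - y + 1.
  leading term xy^2: subtract (y^2)·k_3 from xy^2 - y + 1 → -y + 1
  leading term y: no divisor's leading term divides it; move -y to the remainder.
  leading term 1: no divisor's leading term divides it; move 1 to the remainder.
  remainder -y + 1 ≠ 0; add k_4 = -y + 1 to the basis.

The other S-polynomials (S(h_2,k_3), S(h_1,k_4), S(h_2,k_4), S(k_3,k_4)) all reduce to 0 modulo the current basis, so we have a Gröbner basis.
Inter-reduce: drop elements whose leading term is divisible by another's, tail-reduce, and make monic.
Reduced Gröbner basis: {x, y - 1}.

The bases are distinct; the ideals are different.

No, the ideals differ.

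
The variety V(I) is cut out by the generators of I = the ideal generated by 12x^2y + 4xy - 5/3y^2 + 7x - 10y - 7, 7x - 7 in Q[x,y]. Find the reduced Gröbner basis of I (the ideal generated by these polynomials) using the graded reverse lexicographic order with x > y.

G = {y^2 - 18/5y, x - 1}

f_1 = 12x^2y + 4xy - 5/3y^2 + 7x - 10y - 7, LT = x^2y.
f_2 = 7x - 7, LT = x.

S(f_1,f_2): lcm = x^2y. S = 4/3xy - 5/36y^2 + 7/12x - 5/6y - 7/12.
  reduce S modulo (f_1, f_2):
  remainder -5/36y^2 + 1/2y ≠ 0; add g_3 = -5/36y^2 + 1/2y to the basis.

The other S-polynomials (S(f_1,g_3), S(f_2,g_3)) all reduce to 0 modulo the current basis, so we have a Gröbner basis.
Inter-reduce: drop elements whose leading term is divisible by another's, tail-reduce, and make monic.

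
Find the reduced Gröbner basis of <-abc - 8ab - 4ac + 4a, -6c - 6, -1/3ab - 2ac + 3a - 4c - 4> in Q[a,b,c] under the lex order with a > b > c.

f_1 = -abc - 8ab - 4ac + 4a, LT = abc.
f_2 = -6c - 6, LT = c.
f_3 = -1/3ab - 2ac + 3a - 4c - 4, LT = ab.

S(f_1,f_2): lcm = abc. S = 7ab + 4ac - 4a.
  leading term ab: subtract (-21)·f_3 from 7ab + 4ac - 4a → -38ac + 59a - 84c - 84
  leading term ac: subtract (19/3a)·f_2 from -38ac + 59a - 84c - 84 → 97a - 84c - 84
  leading term a: no divisor's leading term divides it; move 97a to the remainder.
  leading term c: subtract (14)·f_2 from -84c - 84 → 0
  remainder 97a ≠ 0; add g_4 = 97a to the basis.

The other S-polynomials (S(f_1,f_3), S(f_2,f_3), S(f_1,g_4), S(f_2,g_4), S(f_3,g_4)) all reduce to 0 modulo the current basis, so we have a Gröbner basis.
Inter-reduce: drop elements whose leading term is divisible by another's, tail-reduce, and make monic.

G = {a, c + 1}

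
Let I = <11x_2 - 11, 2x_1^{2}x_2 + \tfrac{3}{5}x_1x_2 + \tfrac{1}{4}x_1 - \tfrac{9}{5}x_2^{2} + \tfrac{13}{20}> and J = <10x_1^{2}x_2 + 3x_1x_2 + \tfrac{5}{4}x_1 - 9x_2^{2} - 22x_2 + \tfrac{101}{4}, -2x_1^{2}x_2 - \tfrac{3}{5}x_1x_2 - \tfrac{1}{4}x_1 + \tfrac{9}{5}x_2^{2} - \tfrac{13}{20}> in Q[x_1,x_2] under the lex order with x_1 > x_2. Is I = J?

Equality of ideals is decidable: compute both reduced Gröbner bases (unique for the ordering) and check whether they agree.
Buchberger on the first generating set:
f_1 = 11x_2 - 11, LT = x_2.
f_2 = 2x_1^{2}x_2 + \tfrac{3}{5}x_1x_2 + \tfrac{1}{4}x_1 - \tfrac{9}{5}x_2^{2} + \tfrac{13}{20}, LT = x_1^{2}x_2.

S(f_1,f_2): lcm = x_1^{2}x_2. S = -x_1^{2} - \tfrac{3}{10}x_1x_2 - \tfrac{1}{8}x_1 + \tfrac{9}{10}x_2^{2} - \tfrac{13}{40}.
  leading term x_1^{2}: no divisor's leading term divides it; move -x_1^{2} to the remainder.
  leading term x_1x_2: subtract (-\tfrac{3}{110}x_1)·f_1 from -\tfrac{3}{10}x_1x_2 - \tfrac{1}{8}x_1 + \tfrac{9}{10}x_2^{2} - \tfrac{13}{40} → -\tfrac{17}{40}x_1 + \tfrac{9}{10}x_2^{2} - \tfrac{13}{40}
  leading term x_1: no divisor's leading term divides it; move -\tfrac{17}{40}x_1 to the remainder.
  leading term x_2^{2}: subtract (\tfrac{9}{110}x_2)·f_1 from \tfrac{9}{10}x_2^{2} - \tfrac{13}{40} → \tfrac{9}{10}x_2 - \tfrac{13}{40}
  leading term x_2: subtract (\tfrac{9}{110})·f_1 from \tfrac{9}{10}x_2 - \tfrac{13}{40} → \tfrac{23}{40}
  leading term 1: no divisor's leading term divides it; move \tfrac{23}{40} to the remainder.
  remainder -x_1^{2} - \tfrac{17}{40}x_1 + \tfrac{23}{40} ≠ 0; add g_3 = -x_1^{2} - \tfrac{17}{40}x_1 + \tfrac{23}{40} to the basis.

The other S-polynomials (S(f_1,g_3), S(f_2,g_3)) all reduce to 0 modulo the current basis, so we have a Gröbner basis.
Inter-reduce: drop elements whose leading term is divisible by another's, tail-reduce, and make monic.
Reduced Gröbner basis: {x_1^{2} + \tfrac{17}{40}x_1 - \tfrac{23}{40}, x_2 - 1}.

Buchberger on the second generating set:
h_1 = 10x_1^{2}x_2 + 3x_1x_2 + \tfrac{5}{4}x_1 - 9x_2^{2} - 22x_2 + \tfrac{101}{4}, LT = x_1^{2}x_2.
h_2 = -2x_1^{2}x_2 - \tfrac{3}{5}x_1x_2 - \tfrac{1}{4}x_1 + \tfrac{9}{5}x_2^{2} - \tfrac{13}{20}, LT = x_1^{2}x_2.

S(h_1,h_2): lcm = x_1^{2}x_2. S = -\tfrac{11}{5}x_2 + \tfrac{11}{5}.
  leading term x_2: no divisor's leading term divides it; move -\tfrac{11}{5}x_2 to the remainder.
  leading term 1: no divisor's leading term divides it; move \tfrac{11}{5} to the remainder.
  remainder -\tfrac{11}{5}x_2 + \tfrac{11}{5} ≠ 0; add k_3 = -\tfrac{11}{5}x_2 + \tfrac{11}{5} to the basis.

S(h_1,k_3): lcm = x_1^{2}x_2. S = x_1^{2} + \tfrac{3}{10}x_1x_2 + \tfrac{1}{8}x_1 - \tfrac{9}{10}x_2^{2} - \tfrac{11}{5}x_2 + \tfrac{101}{40}.
  leading term x_1^{2}: no divisor's leading term divides it; move x_1^{2} to the remainder.
  leading term x_1x_2: subtract (-\tfrac{3}{22}x_1)·k_3 from \tfrac{3}{10}x_1x_2 + \tfrac{1}{8}x_1 - \tfrac{9}{10}x_2^{2} - \tfrac{11}{5}x_2 + \tfrac{101}{40} → \tfrac{17}{40}x_1 - \tfrac{9}{10}x_2^{2} - \tfrac{11}{5}x_2 + \tfrac{101}{40}
  leading term x_1: no divisor's leading term divides it; move \tfrac{17}{40}x_1 to the remainder.
  leading term x_2^{2}: subtract (\tfrac{9}{22}x_2)·k_3 from -\tfrac{9}{10}x_2^{2} - \tfrac{11}{5}x_2 + \tfrac{101}{40} → -\tfrac{31}{10}x_2 + \tfrac{101}{40}
  leading term x_2: subtract (\tfrac{31}{22})·k_3 from -\tfrac{31}{10}x_2 + \tfrac{101}{40} → -\tfrac{23}{40}
  leading term 1: no divisor's leading term divides it; move -\tfrac{23}{40} to the remainder.
  remainder x_1^{2} + \tfrac{17}{40}x_1 - \tfrac{23}{40} ≠ 0; add k_4 = x_1^{2} + \tfrac{17}{40}x_1 - \tfrac{23}{40} to the basis.

The other S-polynomials (S(h_2,k_3), S(h_1,k_4), S(h_2,k_4), S(k_3,k_4)) all reduce to 0 modulo the current basis, so we have a Gröbner basis.
Inter-reduce: drop elements whose leading term is divisible by another's, tail-reduce, and make monic.
Reduced Gröbner basis: {x_1^{2} + \tfrac{17}{40}x_1 - \tfrac{23}{40}, x_2 - 1}.

These coincide, so the ideals are equal.

Yes, the ideals are equal.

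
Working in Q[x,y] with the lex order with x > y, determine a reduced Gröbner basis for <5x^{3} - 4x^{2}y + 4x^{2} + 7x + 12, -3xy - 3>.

G = {x + \tfrac{12}{5}y^{2} - \tfrac{11}{5}y + \tfrac{4}{5}, y^{3} - \tfrac{11}{12}y^{2} + \tfrac{1}{3}y - \tfrac{5}{12}}

f_1 = 5x^{3} - 4x^{2}y + 4x^{2} + 7x + 12, LT = x^{3}.
f_2 = -3xy - 3, LT = xy.

S(f_1,f_2): lcm = x^{3}y. S = -\tfrac{4}{5}x^{2}y^{2} + \tfrac{4}{5}x^{2}y - x^{2} + \tfrac{7}{5}xy + \tfrac{12}{5}y.
  leading term x^{2}y^{2}: subtract (\tfrac{4}{15}xy)·f_2 from -\tfrac{4}{5}x^{2}y^{2} + \tfrac{4}{5}x^{2}y - x^{2} + \tfrac{7}{5}xy + \tfrac{12}{5}y → \tfrac{4}{5}x^{2}y - x^{2} + \tfrac{11}{5}xy + \tfrac{12}{5}y
  leading term x^{2}y: subtract (-\tfrac{4}{15}x)·f_2 from \tfrac{4}{5}x^{2}y - x^{2} + \tfrac{11}{5}xy + \tfrac{12}{5}y → -x^{2} + \tfrac{11}{5}xy - \tfrac{4}{5}x + \tfrac{12}{5}y
  leading term x^{2}: no divisor's leading term divides it; move -x^{2} to the remainder.
  leading term xy: subtract (-\tfrac{11}{15})·f_2 from \tfrac{11}{5}xy - \tfrac{4}{5}x + \tfrac{12}{5}y → -\tfrac{4}{5}x + \tfrac{12}{5}y - \tfrac{11}{5}
  leading term x: no divisor's leading term divides it; move -\tfrac{4}{5}x to the remainder.
  leading term y: no divisor's leading term divides it; move \tfrac{12}{5}y to the remainder.
  leading term 1: no divisor's leading term divides it; move -\tfrac{11}{5} to the remainder.
  remainder -x^{2} - \tfrac{4}{5}x + \tfrac{12}{5}y - \tfrac{11}{5} ≠ 0; add g_3 = -x^{2} - \tfrac{4}{5}x + \tfrac{12}{5}y - \tfrac{11}{5} to the basis.

S(f_2,g_3): lcm = x^{2}y. S = -\tfrac{4}{5}xy + x + \tfrac{12}{5}y^{2} - \tfrac{11}{5}y.
  leading term xy: subtract (\tfrac{4}{15})·f_2 from -\tfrac{4}{5}xy + x + \tfrac{12}{5}y^{2} - \tfrac{11}{5}y → x + \tfrac{12}{5}y^{2} - \tfrac{11}{5}y + \tfrac{4}{5}
  leading term x: no divisor's leading term divides it; move x to the remainder.
  leading term y^{2}: no divisor's leading term divides it; move \tfrac{12}{5}y^{2} to the remainder.
  leading term y: no divisor's leading term divides it; move -\tfrac{11}{5}y to the remainder.
  leading term 1: no divisor's leading term divides it; move \tfrac{4}{5} to the remainder.
  remainder x + \tfrac{12}{5}y^{2} - \tfrac{11}{5}y + \tfrac{4}{5} ≠ 0; add g_4 = x + \tfrac{12}{5}y^{2} - \tfrac{11}{5}y + \tfrac{4}{5} to the basis.

S(f_2,g_4): lcm = xy. S = -\tfrac{12}{5}y^{3} + \tfrac{11}{5}y^{2} - \tfrac{4}{5}y + 1.
  leading term y^{3}: no divisor's leading term divides it; move -\tfrac{12}{5}y^{3} to the remainder.
  leading term y^{2}: no divisor's leading term divides it; move \tfrac{11}{5}y^{2} to the remainder.
  leading term y: no divisor's leading term divides it; move -\tfrac{4}{5}y to the remainder.
  leading term 1: no divisor's leading term divides it; move 1 to the remainder.
  remainder -\tfrac{12}{5}y^{3} + \tfrac{11}{5}y^{2} - \tfrac{4}{5}y + 1 ≠ 0; add g_5 = -\tfrac{12}{5}y^{3} + \tfrac{11}{5}y^{2} - \tfrac{4}{5}y + 1 to the basis.

The other S-polynomials (S(f_1,g_3), S(f_1,g_4), S(g_3,g_4), S(f_1,g_5), S(f_2,g_5), S(g_3,g_5), S(g_4,g_5)) all reduce to 0 modulo the current basis, so we have a Gröbner basis.
Inter-reduce: drop elements whose leading term is divisible by another's, tail-reduce, and make monic.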